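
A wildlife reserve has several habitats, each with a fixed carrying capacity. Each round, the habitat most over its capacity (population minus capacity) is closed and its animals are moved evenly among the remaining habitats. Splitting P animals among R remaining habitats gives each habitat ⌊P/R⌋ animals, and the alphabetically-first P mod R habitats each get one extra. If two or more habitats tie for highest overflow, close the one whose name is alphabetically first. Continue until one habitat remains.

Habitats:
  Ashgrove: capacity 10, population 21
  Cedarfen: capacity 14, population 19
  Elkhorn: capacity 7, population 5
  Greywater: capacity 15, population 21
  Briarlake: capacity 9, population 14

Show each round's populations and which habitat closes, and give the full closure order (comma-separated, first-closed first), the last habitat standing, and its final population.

Closure order: Ashgrove, Briarlake, Cedarfen, Greywater
Last habitat: Elkhorn with 80 animals

Round 1: Ashgrove=21 Briarlake=14 Cedarfen=19 Elkhorn=5 Greywater=21 → close Ashgrove (overflow 11)
  21÷4 = 5 each, +1 to first 1
Round 2: Briarlake=20 Cedarfen=24 Elkhorn=10 Greywater=26 → close Briarlake (overflow 11)
  20÷3 = 6 each, +1 to first 2
Round 3: Cedarfen=31 Elkhorn=17 Greywater=32 → close Cedarfen (overflow 17)
  31÷2 = 15 each, +1 to first 1
Round 4: Elkhorn=33 Greywater=47 → close Greywater (overflow 32)
  47÷1 = 47 each, +1 to first 0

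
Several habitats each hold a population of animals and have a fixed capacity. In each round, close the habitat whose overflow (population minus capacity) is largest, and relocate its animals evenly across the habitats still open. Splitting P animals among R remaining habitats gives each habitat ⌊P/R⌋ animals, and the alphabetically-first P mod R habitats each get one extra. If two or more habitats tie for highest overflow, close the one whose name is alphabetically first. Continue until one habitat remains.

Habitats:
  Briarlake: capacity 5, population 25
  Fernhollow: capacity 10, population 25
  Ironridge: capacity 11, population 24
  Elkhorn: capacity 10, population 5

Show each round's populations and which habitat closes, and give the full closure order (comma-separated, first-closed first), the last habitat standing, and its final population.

Round 1: Briarlake=25 Elkhorn=5 Fernhollow=25 Ironridge=24 → close Briarlake (overflow 20)
  25÷3 = 8 each, +1 to first 1
Round 2: Elkhorn=14 Fernhollow=33 Ironridge=32 → close Fernhollow (overflow 23)
  33÷2 = 16 each, +1 to first 1
Round 3: Elkhorn=31 Ironridge=48 → close Ironridge (overflow 37)
  48÷1 = 48 each, +1 to first 0

Closure order: Briarlake, Fernhollow, Ironridge
Last habitat: Elkhorn with 79 animals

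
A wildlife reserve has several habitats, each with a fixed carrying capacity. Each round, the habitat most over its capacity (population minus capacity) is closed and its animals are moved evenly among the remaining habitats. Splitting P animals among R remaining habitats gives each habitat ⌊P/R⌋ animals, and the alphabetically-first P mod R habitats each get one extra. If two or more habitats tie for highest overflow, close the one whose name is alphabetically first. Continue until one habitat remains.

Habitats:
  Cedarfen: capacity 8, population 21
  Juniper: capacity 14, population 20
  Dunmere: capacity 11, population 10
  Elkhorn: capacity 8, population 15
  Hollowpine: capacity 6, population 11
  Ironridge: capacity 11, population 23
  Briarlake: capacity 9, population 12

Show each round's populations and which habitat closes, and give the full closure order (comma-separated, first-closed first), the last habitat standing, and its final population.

Closure order: Cedarfen, Ironridge, Elkhorn, Juniper, Briarlake, Hollowpine
Last habitat: Dunmere with 112 animals

Round 1: Briarlake=12 Cedarfen=21 Dunmere=10 Elkhorn=15 Hollowpine=11 Ironridge=23 Juniper=20 → close Cedarfen (overflow 13)
  21÷6 = 3 each, +1 to first 3
Round 2: Briarlake=16 Dunmere=14 Elkhorn=19 Hollowpine=14 Ironridge=26 Juniper=23 → close Ironridge (overflow 15)
  26÷5 = 5 each, +1 to first 1
Round 3: Briarlake=22 Dunmere=19 Elkhorn=24 Hollowpine=19 Juniper=28 → close Elkhorn (overflow 16)
  24÷4 = 6 each, +1 to first 0
Round 4: Briarlake=28 Dunmere=25 Hollowpine=25 Juniper=34 → close Juniper (overflow 20)
  34÷3 = 11 each, +1 to first 1
Round 5: Briarlake=40 Dunmere=36 Hollowpine=36 → close Briarlake (overflow 31)
  40÷2 = 20 each, +1 to first 0
Round 6: Dunmere=56 Hollowpine=56 → close Hollowpine (overflow 50)
  56÷1 = 56 each, +1 to first 0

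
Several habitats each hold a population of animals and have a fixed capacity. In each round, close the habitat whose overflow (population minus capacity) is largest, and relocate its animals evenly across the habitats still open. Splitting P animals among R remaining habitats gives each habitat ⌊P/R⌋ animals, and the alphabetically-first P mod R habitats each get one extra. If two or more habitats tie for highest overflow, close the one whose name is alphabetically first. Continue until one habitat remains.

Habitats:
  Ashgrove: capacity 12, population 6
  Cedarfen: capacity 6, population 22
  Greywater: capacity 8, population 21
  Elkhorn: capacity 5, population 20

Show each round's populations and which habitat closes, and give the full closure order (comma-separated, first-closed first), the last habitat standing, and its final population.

Closure order: Cedarfen, Elkhorn, Greywater
Last habitat: Ashgrove with 69 animals

Round 1: Ashgrove=6 Cedarfen=22 Elkhorn=20 Greywater=21 → close Cedarfen (overflow 16)
  22÷3 = 7 each, +1 to first 1
Round 2: Ashgrove=14 Elkhorn=27 Greywater=28 → close Elkhorn (overflow 22)
  27÷2 = 13 each, +1 to first 1
Round 3: Ashgrove=28 Greywater=41 → close Greywater (overflow 33)
  41÷1 = 41 each, +1 to first 0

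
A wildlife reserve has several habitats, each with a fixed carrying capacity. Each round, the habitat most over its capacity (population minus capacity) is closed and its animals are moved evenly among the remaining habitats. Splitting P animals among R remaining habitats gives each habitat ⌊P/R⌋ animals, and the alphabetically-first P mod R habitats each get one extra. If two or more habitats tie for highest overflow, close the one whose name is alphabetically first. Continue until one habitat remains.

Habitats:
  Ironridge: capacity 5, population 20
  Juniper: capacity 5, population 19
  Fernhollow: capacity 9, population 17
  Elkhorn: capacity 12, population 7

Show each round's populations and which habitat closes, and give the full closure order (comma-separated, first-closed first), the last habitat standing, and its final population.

Round 1: Elkhorn=7 Fernhollow=17 Ironridge=20 Juniper=19 → close Ironridge (overflow 15)
  20÷3 = 6 each, +1 to first 2
Round 2: Elkhorn=14 Fernhollow=24 Juniper=25 → close Juniper (overflow 20)
  25÷2 = 12 each, +1 to first 1
Round 3: Elkhorn=27 Fernhollow=36 → close Fernhollow (overflow 27)
  36÷1 = 36 each, +1 to first 0

Closure order: Ironridge, Juniper, Fernhollow
Last habitat: Elkhorn with 63 animals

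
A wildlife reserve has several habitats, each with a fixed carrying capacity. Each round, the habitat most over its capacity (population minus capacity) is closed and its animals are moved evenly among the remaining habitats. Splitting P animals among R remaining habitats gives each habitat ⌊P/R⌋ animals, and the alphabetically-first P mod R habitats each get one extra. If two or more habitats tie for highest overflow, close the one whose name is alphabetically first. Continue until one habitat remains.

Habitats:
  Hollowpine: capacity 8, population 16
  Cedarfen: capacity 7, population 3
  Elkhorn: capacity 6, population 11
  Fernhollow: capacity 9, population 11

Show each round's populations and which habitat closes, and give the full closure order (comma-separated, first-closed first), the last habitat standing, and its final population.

Round 1: Cedarfen=3 Elkhorn=11 Fernhollow=11 Hollowpine=16 → close Hollowpine (overflow 8)
  16÷3 = 5 each, +1 to first 1
Round 2: Cedarfen=9 Elkhorn=16 Fernhollow=16 → close Elkhorn (overflow 10)
  16÷2 = 8 each, +1 to first 0
Round 3: Cedarfen=17 Fernhollow=24 → close Fernhollow (overflow 15)
  24÷1 = 24 each, +1 to first 0

Closure order: Hollowpine, Elkhorn, Fernhollow
Last habitat: Cedarfen with 41 animals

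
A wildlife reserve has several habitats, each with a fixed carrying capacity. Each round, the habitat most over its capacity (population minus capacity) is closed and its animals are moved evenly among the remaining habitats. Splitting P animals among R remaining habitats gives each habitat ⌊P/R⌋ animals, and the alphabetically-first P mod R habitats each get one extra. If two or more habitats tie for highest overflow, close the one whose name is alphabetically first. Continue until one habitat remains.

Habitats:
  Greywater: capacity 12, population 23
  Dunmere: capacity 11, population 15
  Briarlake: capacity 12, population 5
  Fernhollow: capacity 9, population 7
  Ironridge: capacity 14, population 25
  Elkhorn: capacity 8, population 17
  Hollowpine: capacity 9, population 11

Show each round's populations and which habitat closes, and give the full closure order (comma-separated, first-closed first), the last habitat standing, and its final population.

Closure order: Greywater, Ironridge, Elkhorn, Dunmere, Hollowpine, Fernhollow
Last habitat: Briarlake with 103 animals

Round 1: Briarlake=5 Dunmere=15 Elkhorn=17 Fernhollow=7 Greywater=23 Hollowpine=11 Ironridge=25 → close Greywater (overflow 11)
  23÷6 = 3 each, +1 to first 5
Round 2: Briarlake=9 Dunmere=19 Elkhorn=21 Fernhollow=11 Hollowpine=15 Ironridge=28 → close Ironridge (overflow 14)
  28÷5 = 5 each, +1 to first 3
Round 3: Briarlake=15 Dunmere=25 Elkhorn=27 Fernhollow=16 Hollowpine=20 → close Elkhorn (overflow 19)
  27÷4 = 6 each, +1 to first 3
Round 4: Briarlake=22 Dunmere=32 Fernhollow=23 Hollowpine=26 → close Dunmere (overflow 21)
  32÷3 = 10 each, +1 to first 2
Round 5: Briarlake=33 Fernhollow=34 Hollowpine=36 → close Hollowpine (overflow 27)
  36÷2 = 18 each, +1 to first 0
Round 6: Briarlake=51 Fernhollow=52 → close Fernhollow (overflow 43)
  52÷1 = 52 each, +1 to first 0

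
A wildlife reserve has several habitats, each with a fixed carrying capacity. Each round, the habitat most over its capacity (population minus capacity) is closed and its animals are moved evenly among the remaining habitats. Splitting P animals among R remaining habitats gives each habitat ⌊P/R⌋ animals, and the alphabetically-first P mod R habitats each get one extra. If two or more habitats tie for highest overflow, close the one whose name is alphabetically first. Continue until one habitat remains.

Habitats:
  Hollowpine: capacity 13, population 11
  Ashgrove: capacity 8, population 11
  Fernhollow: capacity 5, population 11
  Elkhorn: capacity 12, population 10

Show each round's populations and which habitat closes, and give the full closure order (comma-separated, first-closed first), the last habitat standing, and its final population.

Round 1: Ashgrove=11 Elkhorn=10 Fernhollow=11 Hollowpine=11 → close Fernhollow (overflow 6)
  11÷3 = 3 each, +1 to first 2
Round 2: Ashgrove=15 Elkhorn=14 Hollowpine=14 → close Ashgrove (overflow 7)
  15÷2 = 7 each, +1 to first 1
Round 3: Elkhorn=22 Hollowpine=21 → close Elkhorn (overflow 10)
  22÷1 = 22 each, +1 to first 0

Closure order: Fernhollow, Ashgrove, Elkhorn
Last habitat: Hollowpine with 43 animals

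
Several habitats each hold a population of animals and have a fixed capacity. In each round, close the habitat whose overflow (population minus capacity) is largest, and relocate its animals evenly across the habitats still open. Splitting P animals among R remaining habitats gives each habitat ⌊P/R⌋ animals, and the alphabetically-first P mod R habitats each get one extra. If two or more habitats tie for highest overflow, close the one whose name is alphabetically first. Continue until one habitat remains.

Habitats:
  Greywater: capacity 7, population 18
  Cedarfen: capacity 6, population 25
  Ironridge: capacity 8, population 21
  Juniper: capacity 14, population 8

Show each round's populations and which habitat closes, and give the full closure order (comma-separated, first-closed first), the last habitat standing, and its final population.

Closure order: Cedarfen, Ironridge, Greywater
Last habitat: Juniper with 72 animals

Round 1: Cedarfen=25 Greywater=18 Ironridge=21 Juniper=8 → close Cedarfen (overflow 19)
  25÷3 = 8 each, +1 to first 1
Round 2: Greywater=27 Ironridge=29 Juniper=16 → close Ironridge (overflow 21)
  29÷2 = 14 each, +1 to first 1
Round 3: Greywater=42 Juniper=30 → close Greywater (overflow 35)
  42÷1 = 42 each, +1 to first 0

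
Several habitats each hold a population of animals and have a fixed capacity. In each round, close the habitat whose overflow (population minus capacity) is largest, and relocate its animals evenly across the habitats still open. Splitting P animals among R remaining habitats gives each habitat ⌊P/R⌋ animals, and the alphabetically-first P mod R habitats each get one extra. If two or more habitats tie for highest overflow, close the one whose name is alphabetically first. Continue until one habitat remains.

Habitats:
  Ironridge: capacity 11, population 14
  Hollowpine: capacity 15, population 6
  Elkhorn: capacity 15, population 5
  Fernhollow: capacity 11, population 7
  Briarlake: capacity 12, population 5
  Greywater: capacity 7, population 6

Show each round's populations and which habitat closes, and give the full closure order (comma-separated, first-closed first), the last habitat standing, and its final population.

Closure order: Ironridge, Greywater, Fernhollow, Briarlake, Elkhorn
Last habitat: Hollowpine with 43 animals

Round 1: Briarlake=5 Elkhorn=5 Fernhollow=7 Greywater=6 Hollowpine=6 Ironridge=14 → close Ironridge (overflow 3)
  14÷5 = 2 each, +1 to first 4
Round 2: Briarlake=8 Elkhorn=8 Fernhollow=10 Greywater=9 Hollowpine=8 → close Greywater (overflow 2)
  9÷4 = 2 each, +1 to first 1
Round 3: Briarlake=11 Elkhorn=10 Fernhollow=12 Hollowpine=10 → close Fernhollow (overflow 1)
  12÷3 = 4 each, +1 to first 0
Round 4: Briarlake=15 Elkhorn=14 Hollowpine=14 → close Briarlake (overflow 3)
  15÷2 = 7 each, +1 to first 1
Round 5: Elkhorn=22 Hollowpine=21 → close Elkhorn (overflow 7)
  22÷1 = 22 each, +1 to first 0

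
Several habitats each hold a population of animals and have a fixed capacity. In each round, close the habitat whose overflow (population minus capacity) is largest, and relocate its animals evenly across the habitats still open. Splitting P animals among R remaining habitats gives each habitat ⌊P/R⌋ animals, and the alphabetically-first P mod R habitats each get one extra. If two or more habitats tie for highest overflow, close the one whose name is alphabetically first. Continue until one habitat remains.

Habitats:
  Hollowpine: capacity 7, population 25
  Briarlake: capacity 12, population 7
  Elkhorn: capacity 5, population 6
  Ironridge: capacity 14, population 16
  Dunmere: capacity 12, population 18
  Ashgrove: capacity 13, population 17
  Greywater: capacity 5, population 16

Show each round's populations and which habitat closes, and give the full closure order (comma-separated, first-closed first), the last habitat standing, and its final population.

Round 1: Ashgrove=17 Briarlake=7 Dunmere=18 Elkhorn=6 Greywater=16 Hollowpine=25 Ironridge=16 → close Hollowpine (overflow 18)
  25÷6 = 4 each, +1 to first 1
Round 2: Ashgrove=22 Briarlake=11 Dunmere=22 Elkhorn=10 Greywater=20 Ironridge=20 → close Greywater (overflow 15)
  20÷5 = 4 each, +1 to first 0
Round 3: Ashgrove=26 Briarlake=15 Dunmere=26 Elkhorn=14 Ironridge=24 → close Dunmere (overflow 14)
  26÷4 = 6 each, +1 to first 2
Round 4: Ashgrove=33 Briarlake=22 Elkhorn=20 Ironridge=30 → close Ashgrove (overflow 20)
  33÷3 = 11 each, +1 to first 0
Round 5: Briarlake=33 Elkhorn=31 Ironridge=41 → close Ironridge (overflow 27)
  41÷2 = 20 each, +1 to first 1
Round 6: Briarlake=54 Elkhorn=51 → close Elkhorn (overflow 46)
  51÷1 = 51 each, +1 to first 0

Closure order: Hollowpine, Greywater, Dunmere, Ashgrove, Ironridge, Elkhorn
Last habitat: Briarlake with 105 animals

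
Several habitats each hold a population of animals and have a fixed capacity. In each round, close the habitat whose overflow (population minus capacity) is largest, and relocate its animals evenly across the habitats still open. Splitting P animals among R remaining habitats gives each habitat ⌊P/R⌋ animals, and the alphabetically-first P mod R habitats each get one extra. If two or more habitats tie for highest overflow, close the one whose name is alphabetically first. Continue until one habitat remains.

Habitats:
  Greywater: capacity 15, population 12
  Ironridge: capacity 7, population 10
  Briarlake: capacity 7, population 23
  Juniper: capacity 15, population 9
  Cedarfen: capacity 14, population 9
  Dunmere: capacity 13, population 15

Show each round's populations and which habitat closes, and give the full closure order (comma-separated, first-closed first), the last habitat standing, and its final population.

Closure order: Briarlake, Dunmere, Ironridge, Greywater, Cedarfen
Last habitat: Juniper with 78 animals

Round 1: Briarlake=23 Cedarfen=9 Dunmere=15 Greywater=12 Ironridge=10 Juniper=9 → close Briarlake (overflow 16)
  23÷5 = 4 each, +1 to first 3
Round 2: Cedarfen=14 Dunmere=20 Greywater=17 Ironridge=14 Juniper=13 → close Dunmere (overflow 7)
  20÷4 = 5 each, +1 to first 0
Round 3: Cedarfen=19 Greywater=22 Ironridge=19 Juniper=18 → close Ironridge (overflow 12)
  19÷3 = 6 each, +1 to first 1
Round 4: Cedarfen=26 Greywater=28 Juniper=24 → close Greywater (overflow 13)
  28÷2 = 14 each, +1 to first 0
Round 5: Cedarfen=40 Juniper=38 → close Cedarfen (overflow 26)
  40÷1 = 40 each, +1 to first 0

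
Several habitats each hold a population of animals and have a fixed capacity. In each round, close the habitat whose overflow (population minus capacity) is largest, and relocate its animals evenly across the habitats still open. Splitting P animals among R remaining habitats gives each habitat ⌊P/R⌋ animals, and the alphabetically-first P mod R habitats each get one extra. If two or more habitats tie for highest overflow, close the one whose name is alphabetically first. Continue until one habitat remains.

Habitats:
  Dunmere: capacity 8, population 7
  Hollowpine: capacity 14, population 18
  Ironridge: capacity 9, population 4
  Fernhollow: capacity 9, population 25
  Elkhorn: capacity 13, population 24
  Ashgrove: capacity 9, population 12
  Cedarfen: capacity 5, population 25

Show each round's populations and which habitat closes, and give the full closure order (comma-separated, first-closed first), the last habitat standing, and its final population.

Closure order: Cedarfen, Fernhollow, Elkhorn, Ashgrove, Hollowpine, Dunmere
Last habitat: Ironridge with 115 animals

Round 1: Ashgrove=12 Cedarfen=25 Dunmere=7 Elkhorn=24 Fernhollow=25 Hollowpine=18 Ironridge=4 → close Cedarfen (overflow 20)
  25÷6 = 4 each, +1 to first 1
Round 2: Ashgrove=17 Dunmere=11 Elkhorn=28 Fernhollow=29 Hollowpine=22 Ironridge=8 → close Fernhollow (overflow 20)
  29÷5 = 5 each, +1 to first 4
Round 3: Ashgrove=23 Dunmere=17 Elkhorn=34 Hollowpine=28 Ironridge=13 → close Elkhorn (overflow 21)
  34÷4 = 8 each, +1 to first 2
Round 4: Ashgrove=32 Dunmere=26 Hollowpine=36 Ironridge=21 → close Ashgrove (overflow 23)
  32÷3 = 10 each, +1 to first 2
Round 5: Dunmere=37 Hollowpine=47 Ironridge=31 → close Hollowpine (overflow 33)
  47÷2 = 23 each, +1 to first 1
Round 6: Dunmere=61 Ironridge=54 → close Dunmere (overflow 53)
  61÷1 = 61 each, +1 to first 0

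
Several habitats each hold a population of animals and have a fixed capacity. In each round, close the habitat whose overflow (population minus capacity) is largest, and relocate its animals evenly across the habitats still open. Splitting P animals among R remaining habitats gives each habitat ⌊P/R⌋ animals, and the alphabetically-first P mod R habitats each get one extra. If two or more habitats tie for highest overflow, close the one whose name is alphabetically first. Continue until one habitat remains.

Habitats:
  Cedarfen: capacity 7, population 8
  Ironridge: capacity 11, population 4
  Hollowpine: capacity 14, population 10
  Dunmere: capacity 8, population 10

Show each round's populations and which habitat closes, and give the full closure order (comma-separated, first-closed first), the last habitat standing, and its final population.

Closure order: Dunmere, Cedarfen, Hollowpine
Last habitat: Ironridge with 32 animals

Round 1: Cedarfen=8 Dunmere=10 Hollowpine=10 Ironridge=4 → close Dunmere (overflow 2)
  10÷3 = 3 each, +1 to first 1
Round 2: Cedarfen=12 Hollowpine=13 Ironridge=7 → close Cedarfen (overflow 5)
  12÷2 = 6 each, +1 to first 0
Round 3: Hollowpine=19 Ironridge=13 → close Hollowpine (overflow 5)
  19÷1 = 19 each, +1 to first 0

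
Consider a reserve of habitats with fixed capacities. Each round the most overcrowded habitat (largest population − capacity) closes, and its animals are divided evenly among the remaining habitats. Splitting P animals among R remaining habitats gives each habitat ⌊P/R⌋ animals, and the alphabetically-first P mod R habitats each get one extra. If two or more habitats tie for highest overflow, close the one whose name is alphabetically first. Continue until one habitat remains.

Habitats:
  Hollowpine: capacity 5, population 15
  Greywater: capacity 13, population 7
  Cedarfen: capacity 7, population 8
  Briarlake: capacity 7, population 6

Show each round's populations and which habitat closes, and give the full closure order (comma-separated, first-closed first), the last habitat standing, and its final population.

Round 1: Briarlake=6 Cedarfen=8 Greywater=7 Hollowpine=15 → close Hollowpine (overflow 10)
  15÷3 = 5 each, +1 to first 0
Round 2: Briarlake=11 Cedarfen=13 Greywater=12 → close Cedarfen (overflow 6)
  13÷2 = 6 each, +1 to first 1
Round 3: Briarlake=18 Greywater=18 → close Briarlake (overflow 11)
  18÷1 = 18 each, +1 to first 0

Closure order: Hollowpine, Cedarfen, Briarlake
Last habitat: Greywater with 36 animals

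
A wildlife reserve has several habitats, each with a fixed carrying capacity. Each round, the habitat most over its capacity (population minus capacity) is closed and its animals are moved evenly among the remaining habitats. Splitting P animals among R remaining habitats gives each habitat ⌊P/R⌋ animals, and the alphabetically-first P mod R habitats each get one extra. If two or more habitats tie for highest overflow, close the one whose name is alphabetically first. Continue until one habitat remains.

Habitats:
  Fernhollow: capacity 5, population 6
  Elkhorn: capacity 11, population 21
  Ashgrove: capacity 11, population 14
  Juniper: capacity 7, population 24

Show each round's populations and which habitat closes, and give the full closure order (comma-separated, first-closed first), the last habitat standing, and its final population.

Round 1: Ashgrove=14 Elkhorn=21 Fernhollow=6 Juniper=24 → close Juniper (overflow 17)
  24÷3 = 8 each, +1 to first 0
Round 2: Ashgrove=22 Elkhorn=29 Fernhollow=14 → close Elkhorn (overflow 18)
  29÷2 = 14 each, +1 to first 1
Round 3: Ashgrove=37 Fernhollow=28 → close Ashgrove (overflow 26)
  37÷1 = 37 each, +1 to first 0

Closure order: Juniper, Elkhorn, Ashgrove
Last habitat: Fernhollow with 65 animals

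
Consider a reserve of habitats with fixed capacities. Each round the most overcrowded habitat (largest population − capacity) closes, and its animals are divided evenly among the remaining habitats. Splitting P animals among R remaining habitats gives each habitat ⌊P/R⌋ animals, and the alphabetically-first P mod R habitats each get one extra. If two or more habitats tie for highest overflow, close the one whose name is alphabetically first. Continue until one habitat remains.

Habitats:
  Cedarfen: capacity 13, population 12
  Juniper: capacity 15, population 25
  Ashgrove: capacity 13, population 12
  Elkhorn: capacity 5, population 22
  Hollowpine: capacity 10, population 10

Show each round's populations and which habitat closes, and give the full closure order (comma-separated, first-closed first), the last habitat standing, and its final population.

Round 1: Ashgrove=12 Cedarfen=12 Elkhorn=22 Hollowpine=10 Juniper=25 → close Elkhorn (overflow 17)
  22÷4 = 5 each, +1 to first 2
Round 2: Ashgrove=18 Cedarfen=18 Hollowpine=15 Juniper=30 → close Juniper (overflow 15)
  30÷3 = 10 each, +1 to first 0
Round 3: Ashgrove=28 Cedarfen=28 Hollowpine=25 → close Ashgrove (overflow 15)
  28÷2 = 14 each, +1 to first 0
Round 4: Cedarfen=42 Hollowpine=39 → close Cedarfen (overflow 29)
  42÷1 = 42 each, +1 to first 0

Closure order: Elkhorn, Juniper, Ashgrove, Cedarfen
Last habitat: Hollowpine with 81 animals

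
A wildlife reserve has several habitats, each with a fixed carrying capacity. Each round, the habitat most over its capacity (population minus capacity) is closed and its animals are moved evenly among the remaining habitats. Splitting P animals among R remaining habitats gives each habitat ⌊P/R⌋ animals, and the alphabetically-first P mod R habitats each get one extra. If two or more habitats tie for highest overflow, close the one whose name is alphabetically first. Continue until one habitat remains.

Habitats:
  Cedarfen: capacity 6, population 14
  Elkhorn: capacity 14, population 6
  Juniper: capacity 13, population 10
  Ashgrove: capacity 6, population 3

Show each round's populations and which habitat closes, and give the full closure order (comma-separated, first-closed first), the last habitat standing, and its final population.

Closure order: Cedarfen, Ashgrove, Juniper
Last habitat: Elkhorn with 33 animals

Round 1: Ashgrove=3 Cedarfen=14 Elkhorn=6 Juniper=10 → close Cedarfen (overflow 8)
  14÷3 = 4 each, +1 to first 2
Round 2: Ashgrove=8 Elkhorn=11 Juniper=14 → close Ashgrove (overflow 2)
  8÷2 = 4 each, +1 to first 0
Round 3: Elkhorn=15 Juniper=18 → close Juniper (overflow 5)
  18÷1 = 18 each, +1 to first 0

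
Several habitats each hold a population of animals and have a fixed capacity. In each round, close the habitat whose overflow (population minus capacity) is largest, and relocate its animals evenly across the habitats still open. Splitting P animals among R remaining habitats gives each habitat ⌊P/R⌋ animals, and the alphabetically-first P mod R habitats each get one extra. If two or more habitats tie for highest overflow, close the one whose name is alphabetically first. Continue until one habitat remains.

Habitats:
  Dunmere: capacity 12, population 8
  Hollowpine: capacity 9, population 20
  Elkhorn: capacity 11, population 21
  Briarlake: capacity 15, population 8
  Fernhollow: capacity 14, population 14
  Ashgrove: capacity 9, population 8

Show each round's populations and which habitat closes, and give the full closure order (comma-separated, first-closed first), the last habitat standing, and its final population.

Closure order: Hollowpine, Elkhorn, Ashgrove, Fernhollow, Dunmere
Last habitat: Briarlake with 79 animals

Round 1: Ashgrove=8 Briarlake=8 Dunmere=8 Elkhorn=21 Fernhollow=14 Hollowpine=20 → close Hollowpine (overflow 11)
  20÷5 = 4 each, +1 to first 0
Round 2: Ashgrove=12 Briarlake=12 Dunmere=12 Elkhorn=25 Fernhollow=18 → close Elkhorn (overflow 14)
  25÷4 = 6 each, +1 to first 1
Round 3: Ashgrove=19 Briarlake=18 Dunmere=18 Fernhollow=24 → close Ashgrove (overflow 10)
  19÷3 = 6 each, +1 to first 1
Round 4: Briarlake=25 Dunmere=24 Fernhollow=30 → close Fernhollow (overflow 16)
  30÷2 = 15 each, +1 to first 0
Round 5: Briarlake=40 Dunmere=39 → close Dunmere (overflow 27)
  39÷1 = 39 each, +1 to first 0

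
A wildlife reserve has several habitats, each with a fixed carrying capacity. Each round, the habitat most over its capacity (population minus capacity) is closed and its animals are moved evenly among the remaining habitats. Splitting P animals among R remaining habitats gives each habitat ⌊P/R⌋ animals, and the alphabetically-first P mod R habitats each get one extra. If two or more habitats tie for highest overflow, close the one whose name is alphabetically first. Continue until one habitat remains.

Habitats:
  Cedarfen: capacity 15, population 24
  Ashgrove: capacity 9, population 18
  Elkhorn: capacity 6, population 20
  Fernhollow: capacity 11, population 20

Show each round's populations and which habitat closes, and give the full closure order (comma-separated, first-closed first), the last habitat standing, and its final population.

Round 1: Ashgrove=18 Cedarfen=24 Elkhorn=20 Fernhollow=20 → close Elkhorn (overflow 14)
  20÷3 = 6 each, +1 to first 2
Round 2: Ashgrove=25 Cedarfen=31 Fernhollow=26 → close Ashgrove (overflow 16)
  25÷2 = 12 each, +1 to first 1
Round 3: Cedarfen=44 Fernhollow=38 → close Cedarfen (overflow 29)
  44÷1 = 44 each, +1 to first 0

Closure order: Elkhorn, Ashgrove, Cedarfen
Last habitat: Fernhollow with 82 animals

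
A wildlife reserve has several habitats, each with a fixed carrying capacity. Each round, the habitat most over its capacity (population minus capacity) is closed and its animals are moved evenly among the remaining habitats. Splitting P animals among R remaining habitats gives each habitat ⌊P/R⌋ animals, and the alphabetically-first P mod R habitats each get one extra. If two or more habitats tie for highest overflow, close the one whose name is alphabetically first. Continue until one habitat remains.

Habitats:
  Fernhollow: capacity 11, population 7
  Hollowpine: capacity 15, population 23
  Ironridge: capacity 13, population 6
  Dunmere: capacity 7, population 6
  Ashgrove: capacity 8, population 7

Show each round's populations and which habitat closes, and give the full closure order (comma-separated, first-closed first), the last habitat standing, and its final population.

Closure order: Hollowpine, Ashgrove, Dunmere, Fernhollow
Last habitat: Ironridge with 49 animals

Round 1: Ashgrove=7 Dunmere=6 Fernhollow=7 Hollowpine=23 Ironridge=6 → close Hollowpine (overflow 8)
  23÷4 = 5 each, +1 to first 3
Round 2: Ashgrove=13 Dunmere=12 Fernhollow=13 Ironridge=11 → close Ashgrove (overflow 5)
  13÷3 = 4 each, +1 to first 1
Round 3: Dunmere=17 Fernhollow=17 Ironridge=15 → close Dunmere (overflow 10)
  17÷2 = 8 each, +1 to first 1
Round 4: Fernhollow=26 Ironridge=23 → close Fernhollow (overflow 15)
  26÷1 = 26 each, +1 to first 0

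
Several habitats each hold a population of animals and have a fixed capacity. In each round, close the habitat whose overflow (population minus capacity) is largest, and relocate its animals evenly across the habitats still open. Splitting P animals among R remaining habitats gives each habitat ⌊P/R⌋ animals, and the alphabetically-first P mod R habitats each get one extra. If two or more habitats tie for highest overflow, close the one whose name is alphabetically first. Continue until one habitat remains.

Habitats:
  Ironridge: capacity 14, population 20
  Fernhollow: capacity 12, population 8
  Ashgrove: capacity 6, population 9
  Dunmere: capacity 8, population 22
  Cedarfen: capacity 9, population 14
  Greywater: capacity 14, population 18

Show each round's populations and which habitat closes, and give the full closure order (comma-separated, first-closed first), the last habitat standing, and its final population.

Round 1: Ashgrove=9 Cedarfen=14 Dunmere=22 Fernhollow=8 Greywater=18 Ironridge=20 → close Dunmere (overflow 14)
  22÷5 = 4 each, +1 to first 2
Round 2: Ashgrove=14 Cedarfen=19 Fernhollow=12 Greywater=22 Ironridge=24 → close Cedarfen (overflow 10)
  19÷4 = 4 each, +1 to first 3
Round 3: Ashgrove=19 Fernhollow=17 Greywater=27 Ironridge=28 → close Ironridge (overflow 14)
  28÷3 = 9 each, +1 to first 1
Round 4: Ashgrove=29 Fernhollow=26 Greywater=36 → close Ashgrove (overflow 23)
  29÷2 = 14 each, +1 to first 1
Round 5: Fernhollow=41 Greywater=50 → close Greywater (overflow 36)
  50÷1 = 50 each, +1 to first 0

Closure order: Dunmere, Cedarfen, Ironridge, Ashgrove, Greywater
Last habitat: Fernhollow with 91 animals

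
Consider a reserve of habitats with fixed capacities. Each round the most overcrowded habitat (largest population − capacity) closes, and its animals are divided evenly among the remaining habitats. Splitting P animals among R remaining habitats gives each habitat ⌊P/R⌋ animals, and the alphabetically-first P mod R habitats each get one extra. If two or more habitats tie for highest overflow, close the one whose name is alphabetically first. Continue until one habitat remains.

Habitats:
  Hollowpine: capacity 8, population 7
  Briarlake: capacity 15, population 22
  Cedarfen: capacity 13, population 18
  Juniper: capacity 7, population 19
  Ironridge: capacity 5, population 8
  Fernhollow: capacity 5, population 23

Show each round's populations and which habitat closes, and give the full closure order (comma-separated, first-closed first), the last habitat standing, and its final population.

Closure order: Fernhollow, Juniper, Briarlake, Cedarfen, Ironridge
Last habitat: Hollowpine with 97 animals

Round 1: Briarlake=22 Cedarfen=18 Fernhollow=23 Hollowpine=7 Ironridge=8 Juniper=19 → close Fernhollow (overflow 18)
  23÷5 = 4 each, +1 to first 3
Round 2: Briarlake=27 Cedarfen=23 Hollowpine=12 Ironridge=12 Juniper=23 → close Juniper (overflow 16)
  23÷4 = 5 each, +1 to first 3
Round 3: Briarlake=33 Cedarfen=29 Hollowpine=18 Ironridge=17 → close Briarlake (overflow 18)
  33÷3 = 11 each, +1 to first 0
Round 4: Cedarfen=40 Hollowpine=29 Ironridge=28 → close Cedarfen (overflow 27)
  40÷2 = 20 each, +1 to first 0
Round 5: Hollowpine=49 Ironridge=48 → close Ironridge (overflow 43)
  48÷1 = 48 each, +1 to first 0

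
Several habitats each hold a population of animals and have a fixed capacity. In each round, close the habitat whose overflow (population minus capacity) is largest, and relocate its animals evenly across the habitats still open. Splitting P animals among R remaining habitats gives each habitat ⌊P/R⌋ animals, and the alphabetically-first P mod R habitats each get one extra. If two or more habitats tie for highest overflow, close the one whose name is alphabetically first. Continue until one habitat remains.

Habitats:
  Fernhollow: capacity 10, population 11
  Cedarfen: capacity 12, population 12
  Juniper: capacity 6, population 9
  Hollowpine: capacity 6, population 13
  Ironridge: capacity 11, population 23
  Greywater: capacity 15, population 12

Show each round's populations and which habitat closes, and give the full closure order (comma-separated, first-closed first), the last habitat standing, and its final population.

Round 1: Cedarfen=12 Fernhollow=11 Greywater=12 Hollowpine=13 Ironridge=23 Juniper=9 → close Ironridge (overflow 12)
  23÷5 = 4 each, +1 to first 3
Round 2: Cedarfen=17 Fernhollow=16 Greywater=17 Hollowpine=17 Juniper=13 → close Hollowpine (overflow 11)
  17÷4 = 4 each, +1 to first 1
Round 3: Cedarfen=22 Fernhollow=20 Greywater=21 Juniper=17 → close Juniper (overflow 11)
  17÷3 = 5 each, +1 to first 2
Round 4: Cedarfen=28 Fernhollow=26 Greywater=26 → close Cedarfen (overflow 16)
  28÷2 = 14 each, +1 to first 0
Round 5: Fernhollow=40 Greywater=40 → close Fernhollow (overflow 30)
  40÷1 = 40 each, +1 to first 0

Closure order: Ironridge, Hollowpine, Juniper, Cedarfen, Fernhollow
Last habitat: Greywater with 80 animals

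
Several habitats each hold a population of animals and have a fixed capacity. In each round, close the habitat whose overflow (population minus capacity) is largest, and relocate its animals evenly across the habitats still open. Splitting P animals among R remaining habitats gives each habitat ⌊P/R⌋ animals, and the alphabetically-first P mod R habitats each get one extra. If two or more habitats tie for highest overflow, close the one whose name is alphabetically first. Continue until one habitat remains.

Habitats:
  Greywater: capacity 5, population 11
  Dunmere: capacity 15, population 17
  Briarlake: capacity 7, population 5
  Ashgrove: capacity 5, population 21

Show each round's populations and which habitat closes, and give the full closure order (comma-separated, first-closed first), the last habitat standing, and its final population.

Round 1: Ashgrove=21 Briarlake=5 Dunmere=17 Greywater=11 → close Ashgrove (overflow 16)
  21÷3 = 7 each, +1 to first 0
Round 2: Briarlake=12 Dunmere=24 Greywater=18 → close Greywater (overflow 13)
  18÷2 = 9 each, +1 to first 0
Round 3: Briarlake=21 Dunmere=33 → close Dunmere (overflow 18)
  33÷1 = 33 each, +1 to first 0

Closure order: Ashgrove, Greywater, Dunmere
Last habitat: Briarlake with 54 animals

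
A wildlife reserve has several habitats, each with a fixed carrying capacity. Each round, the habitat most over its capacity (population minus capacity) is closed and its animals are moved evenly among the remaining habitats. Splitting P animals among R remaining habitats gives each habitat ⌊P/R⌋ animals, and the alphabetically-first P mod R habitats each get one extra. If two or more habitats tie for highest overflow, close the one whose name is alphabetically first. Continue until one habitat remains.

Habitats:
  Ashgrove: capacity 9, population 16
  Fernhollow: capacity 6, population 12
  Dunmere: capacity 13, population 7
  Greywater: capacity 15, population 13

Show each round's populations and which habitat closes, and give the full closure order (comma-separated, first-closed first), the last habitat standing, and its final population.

Closure order: Ashgrove, Fernhollow, Greywater
Last habitat: Dunmere with 48 animals

Round 1: Ashgrove=16 Dunmere=7 Fernhollow=12 Greywater=13 → close Ashgrove (overflow 7)
  16÷3 = 5 each, +1 to first 1
Round 2: Dunmere=13 Fernhollow=17 Greywater=18 → close Fernhollow (overflow 11)
  17÷2 = 8 each, +1 to first 1
Round 3: Dunmere=22 Greywater=26 → close Greywater (overflow 11)
  26÷1 = 26 each, +1 to first 0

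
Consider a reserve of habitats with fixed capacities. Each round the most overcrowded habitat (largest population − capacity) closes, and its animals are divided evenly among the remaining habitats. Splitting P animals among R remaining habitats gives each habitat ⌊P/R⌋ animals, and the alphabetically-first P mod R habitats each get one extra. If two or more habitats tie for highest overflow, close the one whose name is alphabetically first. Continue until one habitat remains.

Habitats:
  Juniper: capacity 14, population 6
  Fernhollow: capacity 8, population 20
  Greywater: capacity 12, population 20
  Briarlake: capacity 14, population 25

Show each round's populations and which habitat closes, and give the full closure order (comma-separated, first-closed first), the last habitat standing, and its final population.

Round 1: Briarlake=25 Fernhollow=20 Greywater=20 Juniper=6 → close Fernhollow (overflow 12)
  20÷3 = 6 each, +1 to first 2
Round 2: Briarlake=32 Greywater=27 Juniper=12 → close Briarlake (overflow 18)
  32÷2 = 16 each, +1 to first 0
Round 3: Greywater=43 Juniper=28 → close Greywater (overflow 31)
  43÷1 = 43 each, +1 to first 0

Closure order: Fernhollow, Briarlake, Greywater
Last habitat: Juniper with 71 animals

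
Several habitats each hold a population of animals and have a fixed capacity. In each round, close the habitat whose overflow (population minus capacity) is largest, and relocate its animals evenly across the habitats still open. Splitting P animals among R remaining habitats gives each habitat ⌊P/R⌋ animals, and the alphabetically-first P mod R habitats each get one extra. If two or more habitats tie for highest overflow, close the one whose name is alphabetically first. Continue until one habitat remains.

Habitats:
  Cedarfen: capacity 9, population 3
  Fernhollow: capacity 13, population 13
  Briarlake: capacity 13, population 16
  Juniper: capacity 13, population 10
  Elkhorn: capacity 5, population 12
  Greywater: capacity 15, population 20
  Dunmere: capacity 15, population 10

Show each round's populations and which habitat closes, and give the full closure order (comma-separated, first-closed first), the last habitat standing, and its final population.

Closure order: Elkhorn, Greywater, Briarlake, Fernhollow, Cedarfen, Dunmere
Last habitat: Juniper with 84 animals

Round 1: Briarlake=16 Cedarfen=3 Dunmere=10 Elkhorn=12 Fernhollow=13 Greywater=20 Juniper=10 → close Elkhorn (overflow 7)
  12÷6 = 2 each, +1 to first 0
Round 2: Briarlake=18 Cedarfen=5 Dunmere=12 Fernhollow=15 Greywater=22 Juniper=12 → close Greywater (overflow 7)
  22÷5 = 4 each, +1 to first 2
Round 3: Briarlake=23 Cedarfen=10 Dunmere=16 Fernhollow=19 Juniper=16 → close Briarlake (overflow 10)
  23÷4 = 5 each, +1 to first 3
Round 4: Cedarfen=16 Dunmere=22 Fernhollow=25 Juniper=21 → close Fernhollow (overflow 12)
  25÷3 = 8 each, +1 to first 1
Round 5: Cedarfen=25 Dunmere=30 Juniper=29 → close Cedarfen (overflow 16)
  25÷2 = 12 each, +1 to first 1
Round 6: Dunmere=43 Juniper=41 → close Dunmere (overflow 28)
  43÷1 = 43 each, +1 to first 0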